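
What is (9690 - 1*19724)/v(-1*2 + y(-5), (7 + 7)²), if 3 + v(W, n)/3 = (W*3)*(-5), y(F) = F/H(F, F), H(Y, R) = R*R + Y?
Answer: -40136/369 ≈ -108.77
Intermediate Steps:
H(Y, R) = Y + R² (H(Y, R) = R² + Y = Y + R²)
y(F) = F/(F + F²)
v(W, n) = -9 - 45*W (v(W, n) = -9 + 3*((W*3)*(-5)) = -9 + 3*((3*W)*(-5)) = -9 + 3*(-15*W) = -9 - 45*W)
(9690 - 1*19724)/v(-1*2 + y(-5), (7 + 7)²) = (9690 - 1*19724)/(-9 - 45*(-1*2 + 1/(1 - 5))) = (9690 - 19724)/(-9 - 45*(-2 + 1/(-4))) = -10034/(-9 - 45*(-2 - ¼)) = -10034/(-9 - 45*(-9/4)) = -10034/(-9 + 405/4) = -10034/369/4 = -10034*4/369 = -40136/369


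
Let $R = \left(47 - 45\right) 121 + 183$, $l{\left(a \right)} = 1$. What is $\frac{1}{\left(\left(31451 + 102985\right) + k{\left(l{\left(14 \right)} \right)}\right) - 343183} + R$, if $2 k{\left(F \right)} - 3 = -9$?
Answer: $\frac{88718749}{208750} \approx 425.0$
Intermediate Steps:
$k{\left(F \right)} = -3$ ($k{\left(F \right)} = \frac{3}{2} + \frac{1}{2} \left(-9\right) = \frac{3}{2} - \frac{9}{2} = -3$)
$R = 425$ ($R = 2 \cdot 121 + 183 = 242 + 183 = 425$)
$\frac{1}{\left(\left(31451 + 102985\right) + k{\left(l{\left(14 \right)} \right)}\right) - 343183} + R = \frac{1}{\left(\left(31451 + 102985\right) - 3\right) - 343183} + 425 = \frac{1}{\left(134436 - 3\right) - 343183} + 425 = \frac{1}{134433 - 343183} + 425 = \frac{1}{-208750} + 425 = - \frac{1}{208750} + 425 = \frac{88718749}{208750}$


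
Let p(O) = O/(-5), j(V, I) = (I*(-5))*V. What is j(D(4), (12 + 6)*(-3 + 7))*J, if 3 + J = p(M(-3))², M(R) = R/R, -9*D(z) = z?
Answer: -2368/5 ≈ -473.60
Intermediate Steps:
D(z) = -z/9
j(V, I) = -5*I*V (j(V, I) = (-5*I)*V = -5*I*V)
M(R) = 1
p(O) = -O/5 (p(O) = O*(-⅕) = -O/5)
J = -74/25 (J = -3 + (-⅕*1)² = -3 + (-⅕)² = -3 + 1/25 = -74/25 ≈ -2.9600)
j(D(4), (12 + 6)*(-3 + 7))*J = -5*(12 + 6)*(-3 + 7)*(-⅑*4)*(-74/25) = -5*18*4*(-4/9)*(-74/25) = -5*72*(-4/9)*(-74/25) = 160*(-74/25) = -2368/5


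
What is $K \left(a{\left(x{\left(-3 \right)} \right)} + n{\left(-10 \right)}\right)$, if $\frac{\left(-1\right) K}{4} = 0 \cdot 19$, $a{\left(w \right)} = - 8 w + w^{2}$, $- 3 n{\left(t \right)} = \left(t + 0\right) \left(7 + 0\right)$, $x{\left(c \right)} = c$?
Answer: $0$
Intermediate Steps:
$n{\left(t \right)} = - \frac{7 t}{3}$ ($n{\left(t \right)} = - \frac{\left(t + 0\right) \left(7 + 0\right)}{3} = - \frac{t 7}{3} = - \frac{7 t}{3}$)
$a{\left(w \right)} = w^{2} - 8 w$
$K = 0$ ($K = - 4 \cdot 0 \cdot 19 = \left(-4\right) 0 = 0$)
$K \left(a{\left(x{\left(-3 \right)} \right)} + n{\left(-10 \right)}\right) = 0 \left(- 3 \left(-8 - 3\right) - - \frac{70}{3}\right) = 0 \left(\left(-3\right) \left(-11\right) + \frac{70}{3}\right) = 0 \left(33 + \frac{70}{3}\right) = 0 \cdot \frac{169}{3} = 0$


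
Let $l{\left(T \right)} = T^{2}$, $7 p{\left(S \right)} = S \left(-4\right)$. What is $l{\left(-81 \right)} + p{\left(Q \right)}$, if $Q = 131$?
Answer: $\frac{45403}{7} \approx 6486.1$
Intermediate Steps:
$p{\left(S \right)} = - \frac{4 S}{7}$ ($p{\left(S \right)} = \frac{S \left(-4\right)}{7} = \frac{\left(-4\right) S}{7} = - \frac{4 S}{7}$)
$l{\left(-81 \right)} + p{\left(Q \right)} = \left(-81\right)^{2} - \frac{524}{7} = 6561 - \frac{524}{7} = \frac{45403}{7}$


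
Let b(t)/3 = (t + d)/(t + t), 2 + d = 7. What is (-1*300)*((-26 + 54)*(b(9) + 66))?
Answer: -574000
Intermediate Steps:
d = 5 (d = -2 + 7 = 5)
b(t) = 3*(5 + t)/(2*t) (b(t) = 3*((t + 5)/(t + t)) = 3*((5 + t)/((2*t))) = 3*((5 + t)*(1/(2*t))) = 3*((5 + t)/(2*t)) = 3*(5 + t)/(2*t))
(-1*300)*((-26 + 54)*(b(9) + 66)) = (-1*300)*((-26 + 54)*((3/2)*(5 + 9)/9 + 66)) = -8400*((3/2)*(⅑)*14 + 66) = -8400*(7/3 + 66) = -8400*205/3 = -300*5740/3 = -574000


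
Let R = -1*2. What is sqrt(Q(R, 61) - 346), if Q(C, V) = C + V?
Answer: I*sqrt(287) ≈ 16.941*I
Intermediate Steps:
R = -2
sqrt(Q(R, 61) - 346) = sqrt((-2 + 61) - 346) = sqrt(59 - 346) = sqrt(-287) = I*sqrt(287)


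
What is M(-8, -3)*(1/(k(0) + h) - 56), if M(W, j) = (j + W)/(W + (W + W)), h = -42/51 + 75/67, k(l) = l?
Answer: -65021/2696 ≈ -24.118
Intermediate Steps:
h = 337/1139 (h = -42*1/51 + 75*(1/67) = -14/17 + 75/67 = 337/1139 ≈ 0.29587)
M(W, j) = (W + j)/(3*W) (M(W, j) = (W + j)/(W + 2*W) = (W + j)/((3*W)) = (W + j)*(1/(3*W)) = (W + j)/(3*W))
M(-8, -3)*(1/(k(0) + h) - 56) = ((⅓)*(-8 - 3)/(-8))*(1/(0 + 337/1139) - 56) = ((⅓)*(-⅛)*(-11))*(1/(337/1139) - 56) = 11*(1139/337 - 56)/24 = (11/24)*(-17733/337) = -65021/2696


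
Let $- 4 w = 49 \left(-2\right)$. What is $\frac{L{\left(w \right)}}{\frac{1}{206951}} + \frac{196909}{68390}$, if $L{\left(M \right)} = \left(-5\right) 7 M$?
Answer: $- \frac{6068261100633}{34195} \approx -1.7746 \cdot 10^{8}$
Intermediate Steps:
$w = \frac{49}{2}$ ($w = - \frac{49 \left(-2\right)}{4} = \left(- \frac{1}{4}\right) \left(-98\right) = \frac{49}{2} \approx 24.5$)
$L{\left(M \right)} = - 35 M$
$\frac{L{\left(w \right)}}{\frac{1}{206951}} + \frac{196909}{68390} = \frac{\left(-35\right) \frac{49}{2}}{\frac{1}{206951}} + \frac{196909}{68390} = - \frac{1715 \frac{1}{\frac{1}{206951}}}{2} + 196909 \cdot \frac{1}{68390} = \left(- \frac{1715}{2}\right) 206951 + \frac{196909}{68390} = - \frac{354920965}{2} + \frac{196909}{68390} = - \frac{6068261100633}{34195}$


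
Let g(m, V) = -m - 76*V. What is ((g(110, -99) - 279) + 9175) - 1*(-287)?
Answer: 16597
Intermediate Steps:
((g(110, -99) - 279) + 9175) - 1*(-287) = (((-1*110 - 76*(-99)) - 279) + 9175) - 1*(-287) = (((-110 + 7524) - 279) + 9175) + 287 = ((7414 - 279) + 9175) + 287 = (7135 + 9175) + 287 = 16310 + 287 = 16597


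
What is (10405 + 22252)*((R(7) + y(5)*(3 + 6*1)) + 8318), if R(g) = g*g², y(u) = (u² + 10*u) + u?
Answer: 306355317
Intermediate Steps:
y(u) = u² + 11*u
R(g) = g³
(10405 + 22252)*((R(7) + y(5)*(3 + 6*1)) + 8318) = (10405 + 22252)*((7³ + (5*(11 + 5))*(3 + 6*1)) + 8318) = 32657*((343 + (5*16)*(3 + 6)) + 8318) = 32657*((343 + 80*9) + 8318) = 32657*((343 + 720) + 8318) = 32657*(1063 + 8318) = 32657*9381 = 306355317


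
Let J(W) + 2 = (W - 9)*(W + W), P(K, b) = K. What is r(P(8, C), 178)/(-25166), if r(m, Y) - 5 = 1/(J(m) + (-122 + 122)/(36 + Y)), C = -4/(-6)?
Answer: -89/452988 ≈ -0.00019647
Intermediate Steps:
C = ⅔ (C = -4*(-⅙) = ⅔ ≈ 0.66667)
J(W) = -2 + 2*W*(-9 + W) (J(W) = -2 + (W - 9)*(W + W) = -2 + (-9 + W)*(2*W) = -2 + 2*W*(-9 + W))
r(m, Y) = 5 + 1/(-2 - 18*m + 2*m²) (r(m, Y) = 5 + 1/((-2 - 18*m + 2*m²) + (-122 + 122)/(36 + Y)) = 5 + 1/((-2 - 18*m + 2*m²) + 0/(36 + Y)) = 5 + 1/((-2 - 18*m + 2*m²) + 0) = 5 + 1/(-2 - 18*m + 2*m²))
r(P(8, C), 178)/(-25166) = ((9 - 10*8² + 90*8)/(2*(1 - 1*8² + 9*8)))/(-25166) = ((9 - 10*64 + 720)/(2*(1 - 1*64 + 72)))*(-1/25166) = ((9 - 640 + 720)/(2*(1 - 64 + 72)))*(-1/25166) = ((½)*89/9)*(-1/25166) = ((½)*(⅑)*89)*(-1/25166) = (89/18)*(-1/25166) = -89/452988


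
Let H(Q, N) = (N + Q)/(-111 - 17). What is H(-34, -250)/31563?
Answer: 71/1010016 ≈ 7.0296e-5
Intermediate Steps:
H(Q, N) = -N/128 - Q/128 (H(Q, N) = (N + Q)/(-128) = (N + Q)*(-1/128) = -N/128 - Q/128)
H(-34, -250)/31563 = (-1/128*(-250) - 1/128*(-34))/31563 = (125/64 + 17/64)*(1/31563) = (71/32)*(1/31563) = 71/1010016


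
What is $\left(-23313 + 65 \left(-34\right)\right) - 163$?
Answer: $-25686$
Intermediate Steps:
$\left(-23313 + 65 \left(-34\right)\right) - 163 = \left(-23313 - 2210\right) - 163 = -25523 - 163 = -25686$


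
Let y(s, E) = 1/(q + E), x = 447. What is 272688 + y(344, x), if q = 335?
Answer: 213242017/782 ≈ 2.7269e+5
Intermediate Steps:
y(s, E) = 1/(335 + E)
272688 + y(344, x) = 272688 + 1/(335 + 447) = 272688 + 1/782 = 213242017/782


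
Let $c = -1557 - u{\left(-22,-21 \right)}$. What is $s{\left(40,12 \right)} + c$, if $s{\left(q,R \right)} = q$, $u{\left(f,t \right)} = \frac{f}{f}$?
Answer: $-1518$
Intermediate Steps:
$u{\left(f,t \right)} = 1$
$c = -1558$ ($c = -1557 - 1 = -1558$)
$s{\left(40,12 \right)} + c = 40 - 1558 = -1518$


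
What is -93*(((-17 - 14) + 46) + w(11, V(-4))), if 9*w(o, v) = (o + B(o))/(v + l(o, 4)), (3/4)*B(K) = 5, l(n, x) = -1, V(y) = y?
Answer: -61132/45 ≈ -1358.5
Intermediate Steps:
B(K) = 20/3 (B(K) = (4/3)*5 = 20/3)
w(o, v) = (20/3 + o)/(9*(-1 + v)) (w(o, v) = ((o + 20/3)/(v - 1))/9 = ((20/3 + o)/(-1 + v))/9 = (20/3 + o)/(9*(-1 + v)))
-93*(((-17 - 14) + 46) + w(11, V(-4))) = -93*(((-17 - 14) + 46) + (20 + 3*11)/(27*(-1 - 4))) = -93*((-31 + 46) + (1/27)*(20 + 33)/(-5)) = -93*(15 + (1/27)*(-⅕)*53) = -93*(15 - 53/135) = -93*1972/135 = -61132/45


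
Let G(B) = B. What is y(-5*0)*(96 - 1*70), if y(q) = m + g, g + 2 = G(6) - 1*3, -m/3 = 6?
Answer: -442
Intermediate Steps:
m = -18 (m = -3*6 = -18)
g = 1 (g = -2 + (6 - 1*3) = -2 + (6 - 3) = -2 + 3 = 1)
y(q) = -17 (y(q) = -18 + 1 = -17)
y(-5*0)*(96 - 1*70) = -17*(96 - 1*70) = -17*(96 - 70) = -17*26 = -442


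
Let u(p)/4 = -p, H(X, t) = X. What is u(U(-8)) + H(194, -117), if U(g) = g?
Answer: 226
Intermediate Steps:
u(p) = -4*p (u(p) = 4*(-p) = -4*p)
u(U(-8)) + H(194, -117) = -4*(-8) + 194 = 32 + 194 = 226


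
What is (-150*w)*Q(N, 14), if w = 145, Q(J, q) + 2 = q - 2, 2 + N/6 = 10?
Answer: -217500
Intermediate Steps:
N = 48 (N = -12 + 6*10 = -12 + 60 = 48)
Q(J, q) = -4 + q (Q(J, q) = -2 + (q - 2) = -2 + (-2 + q) = -4 + q)
(-150*w)*Q(N, 14) = (-150*145)*(-4 + 14) = -21750*10 = -217500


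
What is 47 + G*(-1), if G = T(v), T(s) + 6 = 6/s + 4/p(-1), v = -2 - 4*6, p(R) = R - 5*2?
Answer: 7664/143 ≈ 53.594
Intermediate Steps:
p(R) = -10 + R (p(R) = R - 10 = -10 + R)
v = -26 (v = -2 - 24 = -26)
T(s) = -70/11 + 6/s (T(s) = -6 + (6/s + 4/(-10 - 1)) = -6 + (6/s + 4/(-11)) = -6 + (6/s + 4*(-1/11)) = -6 + (6/s - 4/11) = -6 + (-4/11 + 6/s) = -70/11 + 6/s)
G = -943/143 (G = -70/11 + 6/(-26) = -70/11 + 6*(-1/26) = -70/11 - 3/13 = -943/143 ≈ -6.5944)
47 + G*(-1) = 47 - 943/143*(-1) = 47 + 943/143 = 7664/143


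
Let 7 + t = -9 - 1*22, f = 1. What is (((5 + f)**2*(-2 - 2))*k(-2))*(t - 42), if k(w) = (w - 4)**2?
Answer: 414720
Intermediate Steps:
k(w) = (-4 + w)**2
t = -38 (t = -7 + (-9 - 1*22) = -7 + (-9 - 22) = -7 - 31 = -38)
(((5 + f)**2*(-2 - 2))*k(-2))*(t - 42) = (((5 + 1)**2*(-2 - 2))*(-4 - 2)**2)*(-38 - 42) = ((6**2*(-4))*(-6)**2)*(-80) = ((36*(-4))*36)*(-80) = -144*36*(-80) = -5184*(-80) = 414720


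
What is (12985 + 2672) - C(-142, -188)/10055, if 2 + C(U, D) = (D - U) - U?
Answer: 157431041/10055 ≈ 15657.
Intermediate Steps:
C(U, D) = -2 + D - 2*U (C(U, D) = -2 + ((D - U) - U) = -2 + (D - 2*U) = -2 + D - 2*U)
(12985 + 2672) - C(-142, -188)/10055 = (12985 + 2672) - (-2 - 188 - 2*(-142))/10055 = 15657 - (-2 - 188 + 284)/10055 = 15657 - 94/10055 = 157431041/10055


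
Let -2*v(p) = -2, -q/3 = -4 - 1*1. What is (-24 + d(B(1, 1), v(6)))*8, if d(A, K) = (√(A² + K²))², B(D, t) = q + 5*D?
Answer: 3016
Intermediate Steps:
q = 15 (q = -3*(-4 - 1*1) = -3*(-4 - 1) = -3*(-5) = 15)
v(p) = 1 (v(p) = -½*(-2) = 1)
B(D, t) = 15 + 5*D
d(A, K) = A² + K²
(-24 + d(B(1, 1), v(6)))*8 = (-24 + ((15 + 5*1)² + 1²))*8 = (-24 + ((15 + 5)² + 1))*8 = (-24 + (20² + 1))*8 = (-24 + (400 + 1))*8 = (-24 + 401)*8 = 377*8 = 3016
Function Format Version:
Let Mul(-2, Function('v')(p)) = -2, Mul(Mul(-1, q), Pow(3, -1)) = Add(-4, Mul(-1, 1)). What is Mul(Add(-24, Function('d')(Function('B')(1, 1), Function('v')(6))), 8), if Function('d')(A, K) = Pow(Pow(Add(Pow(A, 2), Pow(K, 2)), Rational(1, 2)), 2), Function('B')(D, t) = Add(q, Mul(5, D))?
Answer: 3016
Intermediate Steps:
q = 15 (q = Mul(-3, Add(-4, Mul(-1, 1))) = Mul(-3, Add(-4, -1)) = Mul(-3, -5) = 15)
Function('v')(p) = 1 (Function('v')(p) = Mul(Rational(-1, 2), -2) = 1)
Function('B')(D, t) = Add(15, Mul(5, D))
Function('d')(A, K) = Add(Pow(A, 2), Pow(K, 2))
Mul(Add(-24, Function('d')(Function('B')(1, 1), Function('v')(6))), 8) = Mul(Add(-24, Add(Pow(Add(15, Mul(5, 1)), 2), Pow(1, 2))), 8) = Mul(Add(-24, Add(Pow(Add(15, 5), 2), 1)), 8) = Mul(Add(-24, Add(Pow(20, 2), 1)), 8) = Mul(Add(-24, Add(400, 1)), 8) = Mul(Add(-24, 401), 8) = Mul(377, 8) = 3016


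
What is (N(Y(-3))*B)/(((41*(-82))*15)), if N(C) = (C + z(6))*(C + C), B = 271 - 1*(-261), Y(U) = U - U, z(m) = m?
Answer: 0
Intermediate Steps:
Y(U) = 0
B = 532 (B = 271 + 261 = 532)
N(C) = 2*C*(6 + C) (N(C) = (C + 6)*(C + C) = (6 + C)*(2*C) = 2*C*(6 + C))
(N(Y(-3))*B)/(((41*(-82))*15)) = ((2*0*(6 + 0))*532)/(((41*(-82))*15)) = ((2*0*6)*532)/((-3362*15)) = (0*532)/(-50430) = 0*(-1/50430) = 0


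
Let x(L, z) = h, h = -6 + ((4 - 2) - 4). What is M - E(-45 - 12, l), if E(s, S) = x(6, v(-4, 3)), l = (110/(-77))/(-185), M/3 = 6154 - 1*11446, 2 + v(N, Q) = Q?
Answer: -15868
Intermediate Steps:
v(N, Q) = -2 + Q
h = -8 (h = -6 + (2 - 4) = -6 - 2 = -8)
M = -15876 (M = 3*(6154 - 1*11446) = 3*(6154 - 11446) = 3*(-5292) = -15876)
x(L, z) = -8
l = 2/259 (l = (110*(-1/77))*(-1/185) = -10/7*(-1/185) = 2/259 ≈ 0.0077220)
E(s, S) = -8
M - E(-45 - 12, l) = -15876 - 1*(-8) = -15876 + 8 = -15868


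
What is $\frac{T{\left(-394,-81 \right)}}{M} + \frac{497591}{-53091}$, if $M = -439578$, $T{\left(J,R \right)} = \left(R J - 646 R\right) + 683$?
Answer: $- \frac{8268100133}{864356874} \approx -9.5656$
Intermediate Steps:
$T{\left(J,R \right)} = 683 - 646 R + J R$ ($T{\left(J,R \right)} = \left(J R - 646 R\right) + 683 = \left(- 646 R + J R\right) + 683 = 683 - 646 R + J R$)
$\frac{T{\left(-394,-81 \right)}}{M} + \frac{497591}{-53091} = \frac{683 - -52326 - -31914}{-439578} + \frac{497591}{-53091} = \left(683 + 52326 + 31914\right) \left(- \frac{1}{439578}\right) + 497591 \left(- \frac{1}{53091}\right) = 84923 \left(- \frac{1}{439578}\right) - \frac{497591}{53091} = - \frac{84923}{439578} - \frac{497591}{53091} = - \frac{8268100133}{864356874}$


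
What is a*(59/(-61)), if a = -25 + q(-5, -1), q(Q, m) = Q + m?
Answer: 1829/61 ≈ 29.984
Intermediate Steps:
a = -31 (a = -25 + (-5 - 1) = -25 - 6 = -31)
a*(59/(-61)) = -1829/(-61) = -1829*(-1)/61 = -31*(-59/61) = 1829/61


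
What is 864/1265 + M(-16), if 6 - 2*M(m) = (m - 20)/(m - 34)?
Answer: 21018/6325 ≈ 3.3230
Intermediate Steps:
M(m) = 3 - (-20 + m)/(2*(-34 + m)) (M(m) = 3 - (m - 20)/(2*(m - 34)) = 3 - (-20 + m)/(2*(-34 + m)))
864/1265 + M(-16) = 864/1265 + (-184 + 5*(-16))/(2*(-34 - 16)) = 864*(1/1265) + (½)*(-184 - 80)/(-50) = 864/1265 + (½)*(-1/50)*(-264) = 864/1265 + 66/25 = 21018/6325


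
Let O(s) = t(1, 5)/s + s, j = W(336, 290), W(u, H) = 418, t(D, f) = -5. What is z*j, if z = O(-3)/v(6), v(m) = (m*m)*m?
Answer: -209/81 ≈ -2.5802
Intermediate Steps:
j = 418
O(s) = s - 5/s (O(s) = -5/s + s = s - 5/s)
v(m) = m³ (v(m) = m²*m = m³)
z = -1/162 (z = (-3 - 5/(-3))/(6³) = (-3 - 5*(-⅓))/216 = (-3 + 5/3)*(1/216) = -4/3*1/216 = -1/162 ≈ -0.0061728)
z*j = -1/162*418 = -209/81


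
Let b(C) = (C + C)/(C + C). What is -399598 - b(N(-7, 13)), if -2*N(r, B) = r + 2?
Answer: -399599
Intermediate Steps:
N(r, B) = -1 - r/2 (N(r, B) = -(r + 2)/2 = -(2 + r)/2 = -1 - r/2)
b(C) = 1 (b(C) = (2*C)/((2*C)) = (2*C)*(1/(2*C)) = 1)
-399598 - b(N(-7, 13)) = -399598 - 1*1 = -399598 - 1 = -399599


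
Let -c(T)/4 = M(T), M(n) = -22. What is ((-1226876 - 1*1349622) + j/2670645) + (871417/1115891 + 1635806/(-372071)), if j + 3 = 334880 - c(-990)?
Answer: -771508019726291989712/299440160487615 ≈ -2.5765e+6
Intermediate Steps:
c(T) = 88 (c(T) = -4*(-22) = 88)
j = 334789 (j = -3 + (334880 - 1*88) = -3 + (334880 - 88) = -3 + 334792 = 334789)
((-1226876 - 1*1349622) + j/2670645) + (871417/1115891 + 1635806/(-372071)) = ((-1226876 - 1*1349622) + 334789/2670645) + (871417/1115891 + 1635806/(-372071)) = ((-1226876 - 1349622) + 334789*(1/2670645)) + (871417*(1/1115891) + 1635806*(-1/372071)) = (-2576498 + 334789/2670645) + (871417/1115891 - 71122/16177) = -6880911166421/2670645 - 9323926699/2578824101 = -771508019726291989712/299440160487615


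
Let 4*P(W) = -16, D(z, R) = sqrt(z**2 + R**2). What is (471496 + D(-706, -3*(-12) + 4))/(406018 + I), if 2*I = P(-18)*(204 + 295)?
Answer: 117874/101255 + sqrt(125009)/202510 ≈ 1.1659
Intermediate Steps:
D(z, R) = sqrt(R**2 + z**2)
P(W) = -4 (P(W) = (1/4)*(-16) = -4)
I = -998 (I = (-4*(204 + 295))/2 = (-4*499)/2 = (1/2)*(-1996) = -998)
(471496 + D(-706, -3*(-12) + 4))/(406018 + I) = (471496 + sqrt((-3*(-12) + 4)**2 + (-706)**2))/(406018 - 998) = (471496 + sqrt((36 + 4)**2 + 498436))/405020 = (471496 + sqrt(40**2 + 498436))*(1/405020) = (471496 + sqrt(1600 + 498436))*(1/405020) = (471496 + sqrt(500036))*(1/405020) = (471496 + 2*sqrt(125009))*(1/405020) = 117874/101255 + sqrt(125009)/202510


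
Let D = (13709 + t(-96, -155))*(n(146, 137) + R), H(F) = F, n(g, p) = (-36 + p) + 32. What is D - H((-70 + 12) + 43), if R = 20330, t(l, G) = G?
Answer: 277355517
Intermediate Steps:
n(g, p) = -4 + p
D = 277355502 (D = (13709 - 155)*((-4 + 137) + 20330) = 13554*(133 + 20330) = 13554*20463 = 277355502)
D - H((-70 + 12) + 43) = 277355502 - ((-70 + 12) + 43) = 277355502 - (-58 + 43) = 277355502 - 1*(-15) = 277355502 + 15 = 277355517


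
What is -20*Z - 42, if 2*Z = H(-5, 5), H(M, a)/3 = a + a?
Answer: -342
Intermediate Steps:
H(M, a) = 6*a (H(M, a) = 3*(a + a) = 3*(2*a) = 6*a)
Z = 15 (Z = (6*5)/2 = (½)*30 = 15)
-20*Z - 42 = -20*15 - 42 = -300 - 42 = -342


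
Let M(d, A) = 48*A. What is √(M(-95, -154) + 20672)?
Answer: 4*√830 ≈ 115.24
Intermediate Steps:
√(M(-95, -154) + 20672) = √(48*(-154) + 20672) = √(-7392 + 20672) = √13280 = 4*√830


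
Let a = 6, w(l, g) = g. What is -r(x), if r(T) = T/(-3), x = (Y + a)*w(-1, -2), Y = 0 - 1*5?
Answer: -2/3 ≈ -0.66667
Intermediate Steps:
Y = -5 (Y = 0 - 5 = -5)
x = -2 (x = (-5 + 6)*(-2) = 1*(-2) = -2)
r(T) = -T/3
-r(x) = -(-1)*(-2)/3 = -1*2/3 = -2/3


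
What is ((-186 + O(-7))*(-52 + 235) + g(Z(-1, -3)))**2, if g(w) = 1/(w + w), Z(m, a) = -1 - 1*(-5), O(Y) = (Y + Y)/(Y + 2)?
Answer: 1798331958361/1600 ≈ 1.1240e+9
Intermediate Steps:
O(Y) = 2*Y/(2 + Y) (O(Y) = (2*Y)/(2 + Y) = 2*Y/(2 + Y))
Z(m, a) = 4 (Z(m, a) = -1 + 5 = 4)
g(w) = 1/(2*w)
((-186 + O(-7))*(-52 + 235) + g(Z(-1, -3)))**2 = ((-186 + 2*(-7)/(2 - 7))*(-52 + 235) + (1/2)/4)**2 = ((-186 + 2*(-7)/(-5))*183 + (1/2)*(1/4))**2 = ((-186 + 2*(-7)*(-1/5))*183 + 1/8)**2 = ((-186 + 14/5)*183 + 1/8)**2 = (-916/5*183 + 1/8)**2 = (-167628/5 + 1/8)**2 = (-1341019/40)**2 = 1798331958361/1600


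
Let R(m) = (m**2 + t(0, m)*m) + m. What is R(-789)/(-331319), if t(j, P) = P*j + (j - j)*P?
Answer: -621732/331319 ≈ -1.8765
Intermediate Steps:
t(j, P) = P*j (t(j, P) = P*j + 0*P = P*j + 0 = P*j)
R(m) = m + m**2 (R(m) = (m**2 + (m*0)*m) + m = (m**2 + 0*m) + m = (m**2 + 0) + m = m**2 + m = m + m**2)
R(-789)/(-331319) = -789*(1 - 789)/(-331319) = -789*(-788)*(-1/331319) = 621732*(-1/331319) = -621732/331319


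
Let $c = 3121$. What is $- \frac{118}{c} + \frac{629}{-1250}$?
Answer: $- \frac{2110609}{3901250} \approx -0.54101$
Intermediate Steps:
$- \frac{118}{c} + \frac{629}{-1250} = - \frac{118}{3121} + \frac{629}{-1250} = \left(-118\right) \frac{1}{3121} + 629 \left(- \frac{1}{1250}\right) = - \frac{118}{3121} - \frac{629}{1250} = - \frac{2110609}{3901250}$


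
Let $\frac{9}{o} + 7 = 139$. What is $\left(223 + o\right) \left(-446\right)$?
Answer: $- \frac{2188745}{22} \approx -99488.0$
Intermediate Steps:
$o = \frac{3}{44}$ ($o = \frac{9}{-7 + 139} = \frac{9}{132} = 9 \cdot \frac{1}{132} = \frac{3}{44} \approx 0.068182$)
$\left(223 + o\right) \left(-446\right) = \left(223 + \frac{3}{44}\right) \left(-446\right) = \frac{9815}{44} \left(-446\right) = - \frac{2188745}{22}$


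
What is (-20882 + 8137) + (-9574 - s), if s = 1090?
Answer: -23409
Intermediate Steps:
(-20882 + 8137) + (-9574 - s) = (-20882 + 8137) + (-9574 - 1*1090) = -12745 + (-9574 - 1090) = -12745 - 10664 = -23409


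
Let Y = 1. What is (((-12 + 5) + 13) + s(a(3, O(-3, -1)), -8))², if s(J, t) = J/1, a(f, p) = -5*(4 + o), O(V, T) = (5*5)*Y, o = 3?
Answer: 841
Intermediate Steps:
O(V, T) = 25 (O(V, T) = (5*5)*1 = 25*1 = 25)
a(f, p) = -35 (a(f, p) = -5*(4 + 3) = -5*7 = -35)
s(J, t) = J (s(J, t) = J*1 = J)
(((-12 + 5) + 13) + s(a(3, O(-3, -1)), -8))² = (((-12 + 5) + 13) - 35)² = ((-7 + 13) - 35)² = (6 - 35)² = (-29)² = 841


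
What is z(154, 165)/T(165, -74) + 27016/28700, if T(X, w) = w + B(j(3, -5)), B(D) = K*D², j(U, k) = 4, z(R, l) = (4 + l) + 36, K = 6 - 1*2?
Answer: -280667/14350 ≈ -19.559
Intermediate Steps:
K = 4 (K = 6 - 2 = 4)
z(R, l) = 40 + l
B(D) = 4*D²
T(X, w) = 64 + w (T(X, w) = w + 4*4² = w + 4*16 = w + 64 = 64 + w)
z(154, 165)/T(165, -74) + 27016/28700 = (40 + 165)/(64 - 74) + 27016/28700 = 205/(-10) + 27016*(1/28700) = 205*(-⅒) + 6754/7175 = -41/2 + 6754/7175 = -280667/14350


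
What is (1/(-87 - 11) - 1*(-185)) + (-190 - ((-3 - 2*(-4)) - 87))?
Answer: 7545/98 ≈ 76.990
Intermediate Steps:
(1/(-87 - 11) - 1*(-185)) + (-190 - ((-3 - 2*(-4)) - 87)) = (1/(-98) + 185) + (-190 - ((-3 + 8) - 87)) = (-1/98 + 185) + (-190 - (5 - 87)) = 18129/98 + (-190 - 1*(-82)) = 18129/98 + (-190 + 82) = 18129/98 - 108 = 7545/98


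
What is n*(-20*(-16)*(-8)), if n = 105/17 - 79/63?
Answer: -13496320/1071 ≈ -12602.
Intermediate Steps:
n = 5272/1071 (n = 105*(1/17) - 79*1/63 = 105/17 - 79/63 = 5272/1071 ≈ 4.9225)
n*(-20*(-16)*(-8)) = 5272*(-20*(-16)*(-8))/1071 = 5272*(320*(-8))/1071 = (5272/1071)*(-2560) = -13496320/1071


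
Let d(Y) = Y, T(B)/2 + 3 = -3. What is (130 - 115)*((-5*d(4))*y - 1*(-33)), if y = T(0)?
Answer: 4095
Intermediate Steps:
T(B) = -12 (T(B) = -6 + 2*(-3) = -6 - 6 = -12)
y = -12
(130 - 115)*((-5*d(4))*y - 1*(-33)) = (130 - 115)*(-5*4*(-12) - 1*(-33)) = 15*(-20*(-12) + 33) = 15*(240 + 33) = 15*273 = 4095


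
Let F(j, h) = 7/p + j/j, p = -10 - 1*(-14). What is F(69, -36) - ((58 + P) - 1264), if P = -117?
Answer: 5303/4 ≈ 1325.8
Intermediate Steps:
p = 4 (p = -10 + 14 = 4)
F(j, h) = 11/4 (F(j, h) = 7/4 + j/j = 7*(¼) + 1 = 7/4 + 1 = 11/4)
F(69, -36) - ((58 + P) - 1264) = 11/4 - ((58 - 117) - 1264) = 11/4 - (-59 - 1264) = 11/4 - 1*(-1323) = 11/4 + 1323 = 5303/4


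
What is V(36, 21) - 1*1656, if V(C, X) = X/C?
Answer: -19865/12 ≈ -1655.4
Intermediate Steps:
V(36, 21) - 1*1656 = 21/36 - 1*1656 = 21*(1/36) - 1656 = 7/12 - 1656 = -19865/12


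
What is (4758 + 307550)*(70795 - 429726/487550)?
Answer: 5389760327312696/243775 ≈ 2.2110e+10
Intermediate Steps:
(4758 + 307550)*(70795 - 429726/487550) = 312308*(70795 - 429726*1/487550) = 312308*(70795 - 214863/243775) = 312308*(17257836262/243775) = 5389760327312696/243775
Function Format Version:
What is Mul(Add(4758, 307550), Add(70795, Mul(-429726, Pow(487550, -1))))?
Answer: Rational(5389760327312696, 243775) ≈ 2.2110e+10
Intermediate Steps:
Mul(Add(4758, 307550), Add(70795, Mul(-429726, Pow(487550, -1)))) = Mul(312308, Add(70795, Mul(-429726, Rational(1, 487550)))) = Mul(312308, Add(70795, Rational(-214863, 243775))) = Mul(312308, Rational(17257836262, 243775)) = Rational(5389760327312696, 243775)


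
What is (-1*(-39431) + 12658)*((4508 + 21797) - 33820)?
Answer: -391448835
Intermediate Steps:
(-1*(-39431) + 12658)*((4508 + 21797) - 33820) = (39431 + 12658)*(26305 - 33820) = 52089*(-7515) = -391448835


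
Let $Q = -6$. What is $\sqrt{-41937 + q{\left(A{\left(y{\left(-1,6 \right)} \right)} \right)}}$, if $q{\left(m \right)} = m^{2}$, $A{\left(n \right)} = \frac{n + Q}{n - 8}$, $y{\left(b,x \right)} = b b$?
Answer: $\frac{2 i \sqrt{513722}}{7} \approx 204.78 i$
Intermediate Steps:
$y{\left(b,x \right)} = b^{2}$
$A{\left(n \right)} = \frac{-6 + n}{-8 + n}$ ($A{\left(n \right)} = \frac{n - 6}{n - 8} = \frac{-6 + n}{-8 + n}$)
$\sqrt{-41937 + q{\left(A{\left(y{\left(-1,6 \right)} \right)} \right)}} = \sqrt{-41937 + \left(\frac{-6 + \left(-1\right)^{2}}{-8 + \left(-1\right)^{2}}\right)^{2}} = \sqrt{-41937 + \left(\frac{-6 + 1}{-8 + 1}\right)^{2}} = \sqrt{-41937 + \left(\frac{1}{-7} \left(-5\right)\right)^{2}} = \sqrt{-41937 + \left(\left(- \frac{1}{7}\right) \left(-5\right)\right)^{2}} = \sqrt{-41937 + \left(\frac{5}{7}\right)^{2}} = \sqrt{-41937 + \frac{25}{49}} = \sqrt{- \frac{2054888}{49}} = \frac{2 i \sqrt{513722}}{7}$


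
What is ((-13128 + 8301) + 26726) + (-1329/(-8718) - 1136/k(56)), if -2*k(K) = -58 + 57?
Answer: 57036505/2906 ≈ 19627.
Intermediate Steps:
k(K) = ½ (k(K) = -(-58 + 57)/2 = -½*(-1) = ½)
((-13128 + 8301) + 26726) + (-1329/(-8718) - 1136/k(56)) = ((-13128 + 8301) + 26726) + (-1329/(-8718) - 1136/½) = (-4827 + 26726) + (-1329*(-1/8718) - 1136*2) = 21899 + (443/2906 - 2272) = 21899 - 6601989/2906 = 57036505/2906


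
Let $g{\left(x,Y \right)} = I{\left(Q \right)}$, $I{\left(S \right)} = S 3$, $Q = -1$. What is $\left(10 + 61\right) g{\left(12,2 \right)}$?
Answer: $-213$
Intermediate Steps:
$I{\left(S \right)} = 3 S$
$g{\left(x,Y \right)} = -3$ ($g{\left(x,Y \right)} = 3 \left(-1\right) = -3$)
$\left(10 + 61\right) g{\left(12,2 \right)} = \left(10 + 61\right) \left(-3\right) = 71 \left(-3\right) = -213$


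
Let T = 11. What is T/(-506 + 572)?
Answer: ⅙ ≈ 0.16667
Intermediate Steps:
T/(-506 + 572) = 11/(-506 + 572) = 11/66 = 11*(1/66) = ⅙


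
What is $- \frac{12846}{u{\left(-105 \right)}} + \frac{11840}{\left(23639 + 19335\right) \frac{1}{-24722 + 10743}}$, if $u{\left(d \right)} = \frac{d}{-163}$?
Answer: $- \frac{17893644242}{752045} \approx -23793.0$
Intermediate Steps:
$u{\left(d \right)} = - \frac{d}{163}$ ($u{\left(d \right)} = d \left(- \frac{1}{163}\right) = - \frac{d}{163}$)
$- \frac{12846}{u{\left(-105 \right)}} + \frac{11840}{\left(23639 + 19335\right) \frac{1}{-24722 + 10743}} = - \frac{12846}{\left(- \frac{1}{163}\right) \left(-105\right)} + \frac{11840}{\left(23639 + 19335\right) \frac{1}{-24722 + 10743}} = - \frac{12846}{\frac{105}{163}} + \frac{11840}{42974 \frac{1}{-13979}} = \left(-12846\right) \frac{163}{105} + \frac{11840}{42974 \left(- \frac{1}{13979}\right)} = - \frac{697966}{35} + \frac{11840}{- \frac{42974}{13979}} = - \frac{697966}{35} + 11840 \left(- \frac{13979}{42974}\right) = - \frac{697966}{35} - \frac{82755680}{21487} = - \frac{17893644242}{752045}$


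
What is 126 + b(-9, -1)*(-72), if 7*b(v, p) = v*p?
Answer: 234/7 ≈ 33.429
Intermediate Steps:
b(v, p) = p*v/7 (b(v, p) = (v*p)/7 = (p*v)/7 = p*v/7)
126 + b(-9, -1)*(-72) = 126 + ((1/7)*(-1)*(-9))*(-72) = 126 + (9/7)*(-72) = 126 - 648/7 = 234/7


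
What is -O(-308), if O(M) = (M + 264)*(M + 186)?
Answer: -5368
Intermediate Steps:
O(M) = (186 + M)*(264 + M) (O(M) = (264 + M)*(186 + M) = (186 + M)*(264 + M))
-O(-308) = -(49104 + (-308)**2 + 450*(-308)) = -(49104 + 94864 - 138600) = -1*5368 = -5368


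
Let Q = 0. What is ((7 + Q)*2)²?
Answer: 196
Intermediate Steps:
((7 + Q)*2)² = ((7 + 0)*2)² = (7*2)² = 14² = 196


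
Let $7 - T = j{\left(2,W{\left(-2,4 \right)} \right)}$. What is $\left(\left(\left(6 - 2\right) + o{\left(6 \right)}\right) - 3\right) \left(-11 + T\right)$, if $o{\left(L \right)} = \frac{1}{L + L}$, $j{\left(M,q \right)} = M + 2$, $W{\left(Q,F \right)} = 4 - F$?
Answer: $- \frac{26}{3} \approx -8.6667$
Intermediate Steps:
$j{\left(M,q \right)} = 2 + M$
$o{\left(L \right)} = \frac{1}{2 L}$
$T = 3$ ($T = 7 - \left(2 + 2\right) = 7 - 4 = 3$)
$\left(\left(\left(6 - 2\right) + o{\left(6 \right)}\right) - 3\right) \left(-11 + T\right) = \left(\left(\left(6 - 2\right) + \frac{1}{2 \cdot 6}\right) - 3\right) \left(-11 + 3\right) = \left(\left(4 + \frac{1}{2} \cdot \frac{1}{6}\right) - 3\right) \left(-8\right) = \left(\left(4 + \frac{1}{12}\right) - 3\right) \left(-8\right) = \left(\frac{49}{12} - 3\right) \left(-8\right) = \frac{13}{12} \left(-8\right) = - \frac{26}{3}$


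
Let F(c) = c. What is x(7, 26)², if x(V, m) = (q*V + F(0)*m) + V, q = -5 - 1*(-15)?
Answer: 5929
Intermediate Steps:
q = 10 (q = -5 + 15 = 10)
x(V, m) = 11*V (x(V, m) = (10*V + 0*m) + V = (10*V + 0) + V = 10*V + V = 11*V)
x(7, 26)² = (11*7)² = 77² = 5929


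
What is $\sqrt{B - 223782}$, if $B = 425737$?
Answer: $13 \sqrt{1195} \approx 449.39$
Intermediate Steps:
$\sqrt{B - 223782} = \sqrt{425737 - 223782} = \sqrt{201955} = 13 \sqrt{1195}$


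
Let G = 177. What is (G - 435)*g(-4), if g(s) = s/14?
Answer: 516/7 ≈ 73.714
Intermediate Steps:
g(s) = s/14 (g(s) = s*(1/14) = s/14)
(G - 435)*g(-4) = (177 - 435)*((1/14)*(-4)) = -258*(-2/7) = 516/7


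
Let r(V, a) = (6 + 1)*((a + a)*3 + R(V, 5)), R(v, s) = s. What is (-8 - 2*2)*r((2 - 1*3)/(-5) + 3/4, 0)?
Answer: -420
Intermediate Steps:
r(V, a) = 35 + 42*a (r(V, a) = (6 + 1)*((a + a)*3 + 5) = 7*((2*a)*3 + 5) = 7*(6*a + 5) = 7*(5 + 6*a) = 35 + 42*a)
(-8 - 2*2)*r((2 - 1*3)/(-5) + 3/4, 0) = (-8 - 2*2)*(35 + 42*0) = (-8 - 4)*(35 + 0) = -12*35 = -420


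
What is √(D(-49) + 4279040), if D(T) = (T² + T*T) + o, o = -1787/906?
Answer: √3516330112890/906 ≈ 2069.7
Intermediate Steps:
o = -1787/906 (o = -1787*1/906 = -1787/906 ≈ -1.9724)
D(T) = -1787/906 + 2*T² (D(T) = (T² + T*T) - 1787/906 = (T² + T²) - 1787/906 = 2*T² - 1787/906 = -1787/906 + 2*T²)
√(D(-49) + 4279040) = √((-1787/906 + 2*(-49)²) + 4279040) = √((-1787/906 + 2*2401) + 4279040) = √((-1787/906 + 4802) + 4279040) = √(4348825/906 + 4279040) = √(3881159065/906) = √3516330112890/906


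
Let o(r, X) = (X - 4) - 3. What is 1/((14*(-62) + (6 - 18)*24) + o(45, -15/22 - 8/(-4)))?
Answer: -22/25557 ≈ -0.00086082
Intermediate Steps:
o(r, X) = -7 + X (o(r, X) = (-4 + X) - 3 = -7 + X)
1/((14*(-62) + (6 - 18)*24) + o(45, -15/22 - 8/(-4))) = 1/((14*(-62) + (6 - 18)*24) + (-7 + (-15/22 - 8/(-4)))) = 1/((-868 - 12*24) + (-7 + (-15*1/22 - 8*(-1/4)))) = 1/((-868 - 288) + (-7 + (-15/22 + 2))) = 1/(-1156 + (-7 + 29/22)) = 1/(-1156 - 125/22) = 1/(-25557/22) = -22/25557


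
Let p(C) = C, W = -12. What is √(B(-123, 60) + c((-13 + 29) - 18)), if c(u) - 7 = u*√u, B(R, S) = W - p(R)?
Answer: √(118 - 2*I*√2) ≈ 10.864 - 0.1302*I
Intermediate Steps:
B(R, S) = -12 - R
c(u) = 7 + u^(3/2) (c(u) = 7 + u*√u = 7 + u^(3/2))
√(B(-123, 60) + c((-13 + 29) - 18)) = √((-12 - 1*(-123)) + (7 + ((-13 + 29) - 18)^(3/2))) = √((-12 + 123) + (7 + (16 - 18)^(3/2))) = √(111 + (7 + (-2)^(3/2))) = √(111 + (7 - 2*I*√2)) = √(118 - 2*I*√2)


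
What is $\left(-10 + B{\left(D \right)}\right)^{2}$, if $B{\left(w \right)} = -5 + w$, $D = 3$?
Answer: $144$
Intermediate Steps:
$\left(-10 + B{\left(D \right)}\right)^{2} = \left(-10 + \left(-5 + 3\right)\right)^{2} = \left(-10 - 2\right)^{2} = \left(-12\right)^{2} = 144$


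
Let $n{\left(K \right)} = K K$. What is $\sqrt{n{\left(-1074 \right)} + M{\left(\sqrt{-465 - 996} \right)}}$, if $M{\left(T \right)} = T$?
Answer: $\sqrt{1153476 + i \sqrt{1461}} \approx 1074.0 + 0.02 i$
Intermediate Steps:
$n{\left(K \right)} = K^{2}$
$\sqrt{n{\left(-1074 \right)} + M{\left(\sqrt{-465 - 996} \right)}} = \sqrt{\left(-1074\right)^{2} + \sqrt{-465 - 996}} = \sqrt{1153476 + \sqrt{-1461}} = \sqrt{1153476 + i \sqrt{1461}}$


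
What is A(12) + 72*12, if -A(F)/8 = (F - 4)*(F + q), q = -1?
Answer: 160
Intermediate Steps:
A(F) = -8*(-1 + F)*(-4 + F) (A(F) = -8*(F - 4)*(F - 1) = -8*(-4 + F)*(-1 + F) = -8*(-1 + F)*(-4 + F))
A(12) + 72*12 = (-32 - 8*12**2 + 40*12) + 72*12 = (-32 - 8*144 + 480) + 864 = (-32 - 1152 + 480) + 864 = -704 + 864 = 160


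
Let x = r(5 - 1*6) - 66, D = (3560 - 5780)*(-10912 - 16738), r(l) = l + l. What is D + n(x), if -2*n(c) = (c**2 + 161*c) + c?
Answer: 61386196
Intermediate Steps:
r(l) = 2*l
D = 61383000 (D = -2220*(-27650) = 61383000)
x = -68 (x = 2*(5 - 1*6) - 66 = 2*(5 - 6) - 66 = 2*(-1) - 66 = -2 - 66 = -68)
n(c) = -81*c - c**2/2 (n(c) = -((c**2 + 161*c) + c)/2 = -(c**2 + 162*c)/2 = -81*c - c**2/2)
D + n(x) = 61383000 - 1/2*(-68)*(162 - 68) = 61383000 - 1/2*(-68)*94 = 61383000 + 3196 = 61386196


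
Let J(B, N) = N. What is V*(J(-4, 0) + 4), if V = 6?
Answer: 24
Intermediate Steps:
V*(J(-4, 0) + 4) = 6*(0 + 4) = 6*4 = 24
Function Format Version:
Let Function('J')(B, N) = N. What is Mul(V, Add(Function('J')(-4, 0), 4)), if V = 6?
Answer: 24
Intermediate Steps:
Mul(V, Add(Function('J')(-4, 0), 4)) = Mul(6, Add(0, 4)) = Mul(6, 4) = 24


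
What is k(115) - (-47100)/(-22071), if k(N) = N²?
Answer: 97280625/7357 ≈ 13223.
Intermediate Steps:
k(115) - (-47100)/(-22071) = 115² - (-47100)/(-22071) = 13225 - (-47100)*(-1)/22071 = 13225 - 1*15700/7357 = 13225 - 15700/7357 = 97280625/7357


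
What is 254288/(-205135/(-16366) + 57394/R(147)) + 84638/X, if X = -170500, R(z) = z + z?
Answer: 1063917334705243/869567305750 ≈ 1223.5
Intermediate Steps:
R(z) = 2*z
254288/(-205135/(-16366) + 57394/R(147)) + 84638/X = 254288/(-205135/(-16366) + 57394/((2*147))) + 84638/(-170500) = 254288/(-205135*(-1/16366) + 57394/294) + 84638*(-1/170500) = 254288/(29305/2338 + 57394*(1/294)) - 42319/85250 = 254288/(29305/2338 + 28697/147) - 42319/85250 = 254288/(10200203/49098) - 42319/85250 = 254288*(49098/10200203) - 42319/85250 = 12485032224/10200203 - 42319/85250 = 1063917334705243/869567305750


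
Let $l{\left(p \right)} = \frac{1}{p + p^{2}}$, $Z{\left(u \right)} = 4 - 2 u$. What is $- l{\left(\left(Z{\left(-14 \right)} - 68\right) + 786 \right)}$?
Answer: $- \frac{1}{563250} \approx -1.7754 \cdot 10^{-6}$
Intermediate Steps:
$- l{\left(\left(Z{\left(-14 \right)} - 68\right) + 786 \right)} = - \frac{1}{\left(\left(\left(4 - -28\right) - 68\right) + 786\right) \left(1 + \left(\left(\left(4 - -28\right) - 68\right) + 786\right)\right)} = - \frac{1}{\left(\left(\left(4 + 28\right) - 68\right) + 786\right) \left(1 + \left(\left(\left(4 + 28\right) - 68\right) + 786\right)\right)} = - \frac{1}{\left(\left(32 - 68\right) + 786\right) \left(1 + \left(\left(32 - 68\right) + 786\right)\right)} = - \frac{1}{\left(-36 + 786\right) \left(1 + \left(-36 + 786\right)\right)} = - \frac{1}{750 \left(1 + 750\right)} = - \frac{1}{750 \cdot 751} = \left(-1\right) \frac{1}{563250} = - \frac{1}{563250}$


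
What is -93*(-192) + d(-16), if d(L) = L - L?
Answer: 17856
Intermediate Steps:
d(L) = 0
-93*(-192) + d(-16) = -93*(-192) + 0 = 17856 + 0 = 17856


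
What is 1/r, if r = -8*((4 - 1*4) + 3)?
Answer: -1/24 ≈ -0.041667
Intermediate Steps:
r = -24 (r = -8*((4 - 4) + 3) = -8*(0 + 3) = -8*3 = -24)
1/r = 1/(-24) = -1/24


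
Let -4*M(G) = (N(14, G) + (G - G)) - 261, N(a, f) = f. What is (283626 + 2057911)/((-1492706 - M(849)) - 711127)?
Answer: -2341537/2203686 ≈ -1.0626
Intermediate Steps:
M(G) = 261/4 - G/4 (M(G) = -((G + (G - G)) - 261)/4 = -((G + 0) - 261)/4 = -(G - 261)/4 = -(-261 + G)/4 = 261/4 - G/4)
(283626 + 2057911)/((-1492706 - M(849)) - 711127) = (283626 + 2057911)/((-1492706 - (261/4 - 1/4*849)) - 711127) = 2341537/((-1492706 - (261/4 - 849/4)) - 711127) = 2341537/((-1492706 - 1*(-147)) - 711127) = 2341537/((-1492706 + 147) - 711127) = 2341537/(-1492559 - 711127) = 2341537/(-2203686) = 2341537*(-1/2203686) = -2341537/2203686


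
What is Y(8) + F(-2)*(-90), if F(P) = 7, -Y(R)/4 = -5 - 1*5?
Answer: -590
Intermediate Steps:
Y(R) = 40 (Y(R) = -4*(-5 - 1*5) = -4*(-5 - 5) = -4*(-10) = 40)
Y(8) + F(-2)*(-90) = 40 + 7*(-90) = 40 - 630 = -590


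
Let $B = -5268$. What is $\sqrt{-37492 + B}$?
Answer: $2 i \sqrt{10690} \approx 206.78 i$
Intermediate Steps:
$\sqrt{-37492 + B} = \sqrt{-37492 - 5268} = \sqrt{-42760} = 2 i \sqrt{10690}$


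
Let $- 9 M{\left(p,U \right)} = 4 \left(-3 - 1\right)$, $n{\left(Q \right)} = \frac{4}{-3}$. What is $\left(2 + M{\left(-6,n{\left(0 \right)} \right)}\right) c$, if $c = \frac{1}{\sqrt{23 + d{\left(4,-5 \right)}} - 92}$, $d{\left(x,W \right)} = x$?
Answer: $- \frac{3128}{75933} - \frac{34 \sqrt{3}}{25311} \approx -0.043521$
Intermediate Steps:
$n{\left(Q \right)} = - \frac{4}{3}$ ($n{\left(Q \right)} = 4 \left(- \frac{1}{3}\right) = - \frac{4}{3}$)
$M{\left(p,U \right)} = \frac{16}{9}$ ($M{\left(p,U \right)} = - \frac{4 \left(-3 - 1\right)}{9} = - \frac{4 \left(-4\right)}{9} = \left(- \frac{1}{9}\right) \left(-16\right) = \frac{16}{9}$)
$c = \frac{1}{-92 + 3 \sqrt{3}}$ ($c = \frac{1}{\sqrt{23 + 4} - 92} = \frac{1}{\sqrt{27} - 92} = \frac{1}{3 \sqrt{3} - 92} = \frac{1}{-92 + 3 \sqrt{3}} \approx -0.01152$)
$\left(2 + M{\left(-6,n{\left(0 \right)} \right)}\right) c = \left(2 + \frac{16}{9}\right) \left(- \frac{92}{8437} - \frac{3 \sqrt{3}}{8437}\right) = \frac{34 \left(- \frac{92}{8437} - \frac{3 \sqrt{3}}{8437}\right)}{9} = - \frac{3128}{75933} - \frac{34 \sqrt{3}}{25311}$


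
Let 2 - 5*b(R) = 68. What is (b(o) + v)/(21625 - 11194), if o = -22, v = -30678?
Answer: -51152/17385 ≈ -2.9423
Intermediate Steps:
b(R) = -66/5 (b(R) = ⅖ - ⅕*68 = ⅖ - 68/5 = -66/5)
(b(o) + v)/(21625 - 11194) = (-66/5 - 30678)/(21625 - 11194) = -153456/5/10431 = -153456/5*1/10431 = -51152/17385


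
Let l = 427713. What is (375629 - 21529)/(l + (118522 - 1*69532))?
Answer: 354100/476703 ≈ 0.74281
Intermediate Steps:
(375629 - 21529)/(l + (118522 - 1*69532)) = (375629 - 21529)/(427713 + (118522 - 1*69532)) = 354100/(427713 + (118522 - 69532)) = 354100/(427713 + 48990) = 354100/476703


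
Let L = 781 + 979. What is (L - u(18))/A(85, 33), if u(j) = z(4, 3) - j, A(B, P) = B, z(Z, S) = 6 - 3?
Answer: 355/17 ≈ 20.882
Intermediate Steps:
z(Z, S) = 3
u(j) = 3 - j
L = 1760
(L - u(18))/A(85, 33) = (1760 - (3 - 1*18))/85 = (1760 - (3 - 18))*(1/85) = (1760 - 1*(-15))*(1/85) = (1760 + 15)*(1/85) = 1775*(1/85) = 355/17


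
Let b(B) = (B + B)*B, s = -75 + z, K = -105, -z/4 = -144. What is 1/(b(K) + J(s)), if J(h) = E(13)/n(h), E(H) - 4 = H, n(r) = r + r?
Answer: 1002/22094117 ≈ 4.5351e-5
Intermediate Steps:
n(r) = 2*r
z = 576 (z = -4*(-144) = 576)
E(H) = 4 + H
s = 501 (s = -75 + 576 = 501)
b(B) = 2*B² (b(B) = (2*B)*B = 2*B²)
J(h) = 17/(2*h) (J(h) = (4 + 13)/((2*h)) = 17*(1/(2*h)) = 17/(2*h))
1/(b(K) + J(s)) = 1/(2*(-105)² + (17/2)/501) = 1/(2*11025 + (17/2)*(1/501)) = 1/(22050 + 17/1002) = 1/(22094117/1002) = 1002/22094117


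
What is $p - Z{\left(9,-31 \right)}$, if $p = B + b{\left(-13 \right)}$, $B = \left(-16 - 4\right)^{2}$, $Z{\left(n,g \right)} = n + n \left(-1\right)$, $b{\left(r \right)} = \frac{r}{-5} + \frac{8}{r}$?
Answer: $\frac{26129}{65} \approx 401.98$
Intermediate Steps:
$b{\left(r \right)} = \frac{8}{r} - \frac{r}{5}$ ($b{\left(r \right)} = r \left(- \frac{1}{5}\right) + \frac{8}{r} = - \frac{r}{5} + \frac{8}{r} = \frac{8}{r} - \frac{r}{5}$)
$Z{\left(n,g \right)} = 0$ ($Z{\left(n,g \right)} = n - n = 0$)
$B = 400$ ($B = \left(-20\right)^{2} = 400$)
$p = \frac{26129}{65}$ ($p = 400 + \left(\frac{8}{-13} - - \frac{13}{5}\right) = 400 + \left(8 \left(- \frac{1}{13}\right) + \frac{13}{5}\right) = 400 + \left(- \frac{8}{13} + \frac{13}{5}\right) = 400 + \frac{129}{65} = \frac{26129}{65} \approx 401.98$)
$p - Z{\left(9,-31 \right)} = \frac{26129}{65} - 0 = \frac{26129}{65} + 0 = \frac{26129}{65}$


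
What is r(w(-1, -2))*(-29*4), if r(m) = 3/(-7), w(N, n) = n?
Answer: 348/7 ≈ 49.714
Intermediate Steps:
r(m) = -3/7 (r(m) = 3*(-⅐) = -3/7)
r(w(-1, -2))*(-29*4) = -(-87)*4/7 = -3/7*(-116) = 348/7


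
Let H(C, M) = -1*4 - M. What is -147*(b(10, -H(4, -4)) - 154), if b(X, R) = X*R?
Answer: 22638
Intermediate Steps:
H(C, M) = -4 - M
b(X, R) = R*X
-147*(b(10, -H(4, -4)) - 154) = -147*(-(-4 - 1*(-4))*10 - 154) = -147*(-(-4 + 4)*10 - 154) = -147*(-1*0*10 - 154) = -147*(0*10 - 154) = -147*(0 - 154) = -147*(-154) = 22638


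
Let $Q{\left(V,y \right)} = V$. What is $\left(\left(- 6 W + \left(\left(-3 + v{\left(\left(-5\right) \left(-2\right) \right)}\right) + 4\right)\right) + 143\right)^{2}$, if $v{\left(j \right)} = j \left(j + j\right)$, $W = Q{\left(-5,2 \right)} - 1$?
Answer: $144400$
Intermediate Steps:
$W = -6$ ($W = -5 - 1 = -6$)
$v{\left(j \right)} = 2 j^{2}$ ($v{\left(j \right)} = j 2 j = 2 j^{2}$)
$\left(\left(- 6 W + \left(\left(-3 + v{\left(\left(-5\right) \left(-2\right) \right)}\right) + 4\right)\right) + 143\right)^{2} = \left(\left(\left(-6\right) \left(-6\right) + \left(\left(-3 + 2 \left(\left(-5\right) \left(-2\right)\right)^{2}\right) + 4\right)\right) + 143\right)^{2} = \left(\left(36 + \left(\left(-3 + 2 \cdot 10^{2}\right) + 4\right)\right) + 143\right)^{2} = \left(\left(36 + \left(\left(-3 + 2 \cdot 100\right) + 4\right)\right) + 143\right)^{2} = \left(\left(36 + \left(\left(-3 + 200\right) + 4\right)\right) + 143\right)^{2} = \left(\left(36 + \left(197 + 4\right)\right) + 143\right)^{2} = \left(\left(36 + 201\right) + 143\right)^{2} = \left(237 + 143\right)^{2} = 380^{2} = 144400$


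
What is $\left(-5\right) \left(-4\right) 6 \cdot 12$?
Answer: $1440$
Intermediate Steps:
$\left(-5\right) \left(-4\right) 6 \cdot 12 = 20 \cdot 6 \cdot 12 = 120 \cdot 12 = 1440$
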